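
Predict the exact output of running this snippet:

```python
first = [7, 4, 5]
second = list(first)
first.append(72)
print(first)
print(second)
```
[7, 4, 5, 72]
[7, 4, 5]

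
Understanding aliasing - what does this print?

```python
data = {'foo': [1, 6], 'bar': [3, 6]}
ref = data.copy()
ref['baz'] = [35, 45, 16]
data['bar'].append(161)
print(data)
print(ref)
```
{'foo': [1, 6], 'bar': [3, 6, 161]}
{'foo': [1, 6], 'bar': [3, 6, 161], 'baz': [35, 45, 16]}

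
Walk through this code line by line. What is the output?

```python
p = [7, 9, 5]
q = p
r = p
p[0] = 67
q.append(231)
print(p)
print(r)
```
[67, 9, 5, 231]
[67, 9, 5, 231]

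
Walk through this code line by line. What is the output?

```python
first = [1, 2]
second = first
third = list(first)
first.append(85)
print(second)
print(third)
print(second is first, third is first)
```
[1, 2, 85]
[1, 2]
True False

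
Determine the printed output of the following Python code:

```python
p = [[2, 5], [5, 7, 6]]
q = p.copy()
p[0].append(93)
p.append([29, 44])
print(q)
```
[[2, 5, 93], [5, 7, 6]]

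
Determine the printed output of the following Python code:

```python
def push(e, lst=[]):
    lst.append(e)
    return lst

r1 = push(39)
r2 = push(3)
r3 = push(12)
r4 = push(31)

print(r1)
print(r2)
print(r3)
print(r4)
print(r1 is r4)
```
[39, 3, 12, 31]
[39, 3, 12, 31]
[39, 3, 12, 31]
[39, 3, 12, 31]
True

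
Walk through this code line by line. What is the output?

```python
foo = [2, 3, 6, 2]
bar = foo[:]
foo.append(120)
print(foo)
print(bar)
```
[2, 3, 6, 2, 120]
[2, 3, 6, 2]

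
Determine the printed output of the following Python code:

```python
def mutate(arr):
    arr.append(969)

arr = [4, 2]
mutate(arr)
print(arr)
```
[4, 2, 969]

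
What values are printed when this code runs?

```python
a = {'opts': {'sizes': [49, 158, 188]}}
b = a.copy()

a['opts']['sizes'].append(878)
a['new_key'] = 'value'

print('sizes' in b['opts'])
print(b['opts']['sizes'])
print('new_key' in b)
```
True
[49, 158, 188, 878]
False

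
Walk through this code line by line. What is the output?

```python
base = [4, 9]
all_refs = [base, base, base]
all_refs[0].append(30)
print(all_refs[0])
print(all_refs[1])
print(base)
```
[4, 9, 30]
[4, 9, 30]
[4, 9, 30]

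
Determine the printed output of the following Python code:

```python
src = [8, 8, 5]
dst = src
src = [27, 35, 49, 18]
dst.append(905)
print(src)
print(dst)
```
[27, 35, 49, 18]
[8, 8, 5, 905]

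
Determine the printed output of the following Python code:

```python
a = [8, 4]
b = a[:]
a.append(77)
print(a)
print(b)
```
[8, 4, 77]
[8, 4]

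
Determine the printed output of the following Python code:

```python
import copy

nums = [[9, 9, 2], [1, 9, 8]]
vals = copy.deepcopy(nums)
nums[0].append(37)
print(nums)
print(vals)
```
[[9, 9, 2, 37], [1, 9, 8]]
[[9, 9, 2], [1, 9, 8]]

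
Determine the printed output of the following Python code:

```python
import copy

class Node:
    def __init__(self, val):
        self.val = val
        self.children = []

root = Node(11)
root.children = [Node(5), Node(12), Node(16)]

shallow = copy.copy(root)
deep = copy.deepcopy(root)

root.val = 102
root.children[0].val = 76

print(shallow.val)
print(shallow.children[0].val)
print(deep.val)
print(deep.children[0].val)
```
11
76
11
5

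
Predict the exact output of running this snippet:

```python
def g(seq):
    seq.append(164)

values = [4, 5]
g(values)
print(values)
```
[4, 5, 164]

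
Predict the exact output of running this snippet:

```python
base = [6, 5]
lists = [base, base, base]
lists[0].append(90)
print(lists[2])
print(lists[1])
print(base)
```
[6, 5, 90]
[6, 5, 90]
[6, 5, 90]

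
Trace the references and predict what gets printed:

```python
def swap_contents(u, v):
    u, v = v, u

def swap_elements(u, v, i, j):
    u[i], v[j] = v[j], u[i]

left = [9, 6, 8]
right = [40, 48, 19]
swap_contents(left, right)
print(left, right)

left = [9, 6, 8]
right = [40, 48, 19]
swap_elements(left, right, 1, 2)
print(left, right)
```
[9, 6, 8] [40, 48, 19]
[9, 19, 8] [40, 48, 6]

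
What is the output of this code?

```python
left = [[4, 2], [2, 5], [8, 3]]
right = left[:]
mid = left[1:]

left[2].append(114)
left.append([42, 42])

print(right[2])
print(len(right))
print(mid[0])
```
[8, 3, 114]
3
[2, 5]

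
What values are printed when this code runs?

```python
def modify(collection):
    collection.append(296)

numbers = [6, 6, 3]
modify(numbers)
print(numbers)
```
[6, 6, 3, 296]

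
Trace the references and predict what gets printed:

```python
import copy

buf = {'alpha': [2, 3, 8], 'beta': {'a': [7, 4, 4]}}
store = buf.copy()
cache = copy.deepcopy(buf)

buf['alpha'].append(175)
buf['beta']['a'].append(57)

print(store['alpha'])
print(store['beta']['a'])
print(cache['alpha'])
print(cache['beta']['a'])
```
[2, 3, 8, 175]
[7, 4, 4, 57]
[2, 3, 8]
[7, 4, 4]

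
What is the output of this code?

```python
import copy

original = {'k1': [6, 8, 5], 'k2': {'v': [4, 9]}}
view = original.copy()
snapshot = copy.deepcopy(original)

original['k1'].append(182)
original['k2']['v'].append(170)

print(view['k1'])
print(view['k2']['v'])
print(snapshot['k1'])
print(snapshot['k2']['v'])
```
[6, 8, 5, 182]
[4, 9, 170]
[6, 8, 5]
[4, 9]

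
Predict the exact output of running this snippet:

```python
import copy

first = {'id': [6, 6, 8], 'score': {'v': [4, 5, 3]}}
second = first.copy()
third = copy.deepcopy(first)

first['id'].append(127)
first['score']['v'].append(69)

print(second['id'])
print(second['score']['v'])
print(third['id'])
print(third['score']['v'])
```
[6, 6, 8, 127]
[4, 5, 3, 69]
[6, 6, 8]
[4, 5, 3]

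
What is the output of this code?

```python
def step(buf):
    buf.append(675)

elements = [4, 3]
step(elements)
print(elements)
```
[4, 3, 675]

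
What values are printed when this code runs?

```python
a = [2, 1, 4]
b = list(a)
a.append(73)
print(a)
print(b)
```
[2, 1, 4, 73]
[2, 1, 4]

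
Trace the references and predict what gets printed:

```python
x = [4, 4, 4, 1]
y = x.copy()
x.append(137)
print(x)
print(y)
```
[4, 4, 4, 1, 137]
[4, 4, 4, 1]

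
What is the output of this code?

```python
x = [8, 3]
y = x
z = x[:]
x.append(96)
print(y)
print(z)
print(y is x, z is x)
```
[8, 3, 96]
[8, 3]
True False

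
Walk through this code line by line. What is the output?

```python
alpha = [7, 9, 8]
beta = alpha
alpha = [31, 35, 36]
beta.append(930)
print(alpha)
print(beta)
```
[31, 35, 36]
[7, 9, 8, 930]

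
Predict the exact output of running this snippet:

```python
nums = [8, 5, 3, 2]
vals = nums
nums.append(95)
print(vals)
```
[8, 5, 3, 2, 95]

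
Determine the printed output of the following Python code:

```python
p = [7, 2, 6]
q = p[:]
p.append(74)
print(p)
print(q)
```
[7, 2, 6, 74]
[7, 2, 6]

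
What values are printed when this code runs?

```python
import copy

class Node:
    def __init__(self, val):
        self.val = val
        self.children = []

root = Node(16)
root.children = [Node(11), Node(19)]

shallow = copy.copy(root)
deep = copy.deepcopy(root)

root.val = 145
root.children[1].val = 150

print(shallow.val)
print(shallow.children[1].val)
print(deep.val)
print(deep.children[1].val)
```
16
150
16
19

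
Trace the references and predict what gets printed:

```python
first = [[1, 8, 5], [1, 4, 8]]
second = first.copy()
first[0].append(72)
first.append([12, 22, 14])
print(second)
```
[[1, 8, 5, 72], [1, 4, 8]]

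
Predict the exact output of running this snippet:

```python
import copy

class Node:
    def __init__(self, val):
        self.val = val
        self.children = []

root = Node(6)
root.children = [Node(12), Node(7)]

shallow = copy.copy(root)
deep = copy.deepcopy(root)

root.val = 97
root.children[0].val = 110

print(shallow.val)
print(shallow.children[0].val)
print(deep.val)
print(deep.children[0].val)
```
6
110
6
12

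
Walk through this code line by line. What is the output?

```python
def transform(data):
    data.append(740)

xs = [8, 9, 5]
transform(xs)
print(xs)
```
[8, 9, 5, 740]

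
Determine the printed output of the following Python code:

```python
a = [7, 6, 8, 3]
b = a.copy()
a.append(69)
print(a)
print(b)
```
[7, 6, 8, 3, 69]
[7, 6, 8, 3]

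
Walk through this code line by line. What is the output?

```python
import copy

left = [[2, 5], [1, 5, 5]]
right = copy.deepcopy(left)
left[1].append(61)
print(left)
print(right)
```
[[2, 5], [1, 5, 5, 61]]
[[2, 5], [1, 5, 5]]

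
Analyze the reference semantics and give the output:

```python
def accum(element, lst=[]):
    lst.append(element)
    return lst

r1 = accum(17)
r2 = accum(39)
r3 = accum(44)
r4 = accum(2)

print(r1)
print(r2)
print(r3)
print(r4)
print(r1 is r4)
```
[17, 39, 44, 2]
[17, 39, 44, 2]
[17, 39, 44, 2]
[17, 39, 44, 2]
True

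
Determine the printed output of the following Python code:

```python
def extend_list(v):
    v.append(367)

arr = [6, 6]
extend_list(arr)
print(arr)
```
[6, 6, 367]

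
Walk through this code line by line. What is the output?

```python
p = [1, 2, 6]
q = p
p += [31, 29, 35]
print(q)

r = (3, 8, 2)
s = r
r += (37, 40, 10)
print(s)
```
[1, 2, 6, 31, 29, 35]
(3, 8, 2)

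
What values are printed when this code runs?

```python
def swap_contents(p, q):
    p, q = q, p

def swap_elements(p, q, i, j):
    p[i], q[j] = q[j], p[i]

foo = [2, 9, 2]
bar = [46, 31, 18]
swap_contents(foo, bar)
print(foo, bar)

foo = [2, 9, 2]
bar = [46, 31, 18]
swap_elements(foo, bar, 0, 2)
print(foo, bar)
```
[2, 9, 2] [46, 31, 18]
[18, 9, 2] [46, 31, 2]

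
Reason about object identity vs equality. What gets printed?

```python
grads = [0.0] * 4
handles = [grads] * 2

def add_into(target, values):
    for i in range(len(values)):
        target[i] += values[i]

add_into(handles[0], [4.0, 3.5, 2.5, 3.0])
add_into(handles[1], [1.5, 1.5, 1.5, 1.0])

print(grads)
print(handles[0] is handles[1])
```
[5.5, 5.0, 4.0, 4.0]
True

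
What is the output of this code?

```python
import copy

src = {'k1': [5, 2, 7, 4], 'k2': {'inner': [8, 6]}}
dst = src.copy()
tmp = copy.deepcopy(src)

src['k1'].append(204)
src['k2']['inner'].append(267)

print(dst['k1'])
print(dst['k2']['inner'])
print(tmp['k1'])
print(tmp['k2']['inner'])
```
[5, 2, 7, 4, 204]
[8, 6, 267]
[5, 2, 7, 4]
[8, 6]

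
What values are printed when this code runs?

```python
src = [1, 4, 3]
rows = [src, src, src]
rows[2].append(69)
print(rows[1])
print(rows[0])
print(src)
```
[1, 4, 3, 69]
[1, 4, 3, 69]
[1, 4, 3, 69]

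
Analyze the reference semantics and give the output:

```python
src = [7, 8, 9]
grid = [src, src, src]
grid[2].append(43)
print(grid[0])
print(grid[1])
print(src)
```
[7, 8, 9, 43]
[7, 8, 9, 43]
[7, 8, 9, 43]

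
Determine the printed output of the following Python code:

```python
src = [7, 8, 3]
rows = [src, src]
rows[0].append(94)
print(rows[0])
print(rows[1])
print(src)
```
[7, 8, 3, 94]
[7, 8, 3, 94]
[7, 8, 3, 94]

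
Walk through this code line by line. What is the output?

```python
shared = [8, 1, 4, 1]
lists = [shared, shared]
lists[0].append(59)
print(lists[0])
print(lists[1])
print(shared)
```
[8, 1, 4, 1, 59]
[8, 1, 4, 1, 59]
[8, 1, 4, 1, 59]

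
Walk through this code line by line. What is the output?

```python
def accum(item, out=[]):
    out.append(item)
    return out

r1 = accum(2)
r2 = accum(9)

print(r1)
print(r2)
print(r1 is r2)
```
[2, 9]
[2, 9]
True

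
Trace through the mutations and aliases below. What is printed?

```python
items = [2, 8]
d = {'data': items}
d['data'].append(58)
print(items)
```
[2, 8, 58]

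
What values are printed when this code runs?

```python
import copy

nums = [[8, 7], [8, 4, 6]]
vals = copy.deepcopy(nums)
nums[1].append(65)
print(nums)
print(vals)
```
[[8, 7], [8, 4, 6, 65]]
[[8, 7], [8, 4, 6]]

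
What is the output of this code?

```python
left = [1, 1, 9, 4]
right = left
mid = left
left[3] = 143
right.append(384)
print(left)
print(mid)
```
[1, 1, 9, 143, 384]
[1, 1, 9, 143, 384]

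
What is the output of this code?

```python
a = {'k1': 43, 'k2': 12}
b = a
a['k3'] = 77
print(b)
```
{'k1': 43, 'k2': 12, 'k3': 77}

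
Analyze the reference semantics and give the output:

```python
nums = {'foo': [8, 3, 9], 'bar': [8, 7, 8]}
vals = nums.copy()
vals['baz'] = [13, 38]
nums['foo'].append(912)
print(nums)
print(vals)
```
{'foo': [8, 3, 9, 912], 'bar': [8, 7, 8]}
{'foo': [8, 3, 9, 912], 'bar': [8, 7, 8], 'baz': [13, 38]}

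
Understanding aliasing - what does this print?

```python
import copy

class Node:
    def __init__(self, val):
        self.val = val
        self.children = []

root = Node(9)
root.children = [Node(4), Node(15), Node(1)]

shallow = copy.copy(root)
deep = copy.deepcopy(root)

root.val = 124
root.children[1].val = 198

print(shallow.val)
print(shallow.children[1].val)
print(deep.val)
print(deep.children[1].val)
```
9
198
9
15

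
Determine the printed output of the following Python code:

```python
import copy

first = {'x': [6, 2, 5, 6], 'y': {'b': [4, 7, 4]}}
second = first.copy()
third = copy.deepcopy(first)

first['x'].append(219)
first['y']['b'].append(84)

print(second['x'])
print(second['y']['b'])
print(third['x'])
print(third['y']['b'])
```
[6, 2, 5, 6, 219]
[4, 7, 4, 84]
[6, 2, 5, 6]
[4, 7, 4]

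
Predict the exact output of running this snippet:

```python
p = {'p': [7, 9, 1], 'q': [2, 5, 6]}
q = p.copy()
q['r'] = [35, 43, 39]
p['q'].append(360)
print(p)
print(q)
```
{'p': [7, 9, 1], 'q': [2, 5, 6, 360]}
{'p': [7, 9, 1], 'q': [2, 5, 6, 360], 'r': [35, 43, 39]}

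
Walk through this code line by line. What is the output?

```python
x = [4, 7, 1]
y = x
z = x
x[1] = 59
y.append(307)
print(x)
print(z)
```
[4, 59, 1, 307]
[4, 59, 1, 307]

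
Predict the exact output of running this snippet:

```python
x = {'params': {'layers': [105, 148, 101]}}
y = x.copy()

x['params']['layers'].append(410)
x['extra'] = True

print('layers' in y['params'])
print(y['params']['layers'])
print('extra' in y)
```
True
[105, 148, 101, 410]
False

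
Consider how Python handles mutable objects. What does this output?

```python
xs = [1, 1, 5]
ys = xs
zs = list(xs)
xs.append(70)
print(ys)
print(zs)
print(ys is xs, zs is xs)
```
[1, 1, 5, 70]
[1, 1, 5]
True False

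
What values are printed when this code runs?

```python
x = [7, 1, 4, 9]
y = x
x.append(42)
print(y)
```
[7, 1, 4, 9, 42]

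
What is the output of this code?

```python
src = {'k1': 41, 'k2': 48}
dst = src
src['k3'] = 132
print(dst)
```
{'k1': 41, 'k2': 48, 'k3': 132}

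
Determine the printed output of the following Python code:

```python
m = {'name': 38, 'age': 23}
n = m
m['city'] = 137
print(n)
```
{'name': 38, 'age': 23, 'city': 137}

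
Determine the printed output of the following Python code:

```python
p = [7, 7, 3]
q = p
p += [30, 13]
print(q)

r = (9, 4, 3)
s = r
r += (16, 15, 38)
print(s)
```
[7, 7, 3, 30, 13]
(9, 4, 3)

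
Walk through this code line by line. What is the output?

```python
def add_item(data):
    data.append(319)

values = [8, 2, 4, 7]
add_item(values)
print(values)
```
[8, 2, 4, 7, 319]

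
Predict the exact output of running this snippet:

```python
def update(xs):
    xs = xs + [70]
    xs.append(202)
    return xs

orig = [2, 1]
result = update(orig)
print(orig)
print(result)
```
[2, 1]
[2, 1, 70, 202]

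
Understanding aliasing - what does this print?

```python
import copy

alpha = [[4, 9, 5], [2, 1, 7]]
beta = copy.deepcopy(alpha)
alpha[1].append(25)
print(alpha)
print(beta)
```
[[4, 9, 5], [2, 1, 7, 25]]
[[4, 9, 5], [2, 1, 7]]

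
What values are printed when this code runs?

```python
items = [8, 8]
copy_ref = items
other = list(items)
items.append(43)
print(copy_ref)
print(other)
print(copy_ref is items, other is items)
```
[8, 8, 43]
[8, 8]
True False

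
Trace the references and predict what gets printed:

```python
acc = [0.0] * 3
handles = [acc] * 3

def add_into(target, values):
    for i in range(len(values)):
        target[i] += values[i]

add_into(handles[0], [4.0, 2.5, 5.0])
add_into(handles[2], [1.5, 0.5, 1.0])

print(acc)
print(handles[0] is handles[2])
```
[5.5, 3.0, 6.0]
True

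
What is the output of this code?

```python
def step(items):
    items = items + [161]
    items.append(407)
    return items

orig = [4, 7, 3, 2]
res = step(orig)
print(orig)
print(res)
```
[4, 7, 3, 2]
[4, 7, 3, 2, 161, 407]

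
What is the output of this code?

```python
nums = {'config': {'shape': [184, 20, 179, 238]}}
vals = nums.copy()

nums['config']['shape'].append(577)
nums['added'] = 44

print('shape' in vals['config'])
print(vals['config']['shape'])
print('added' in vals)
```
True
[184, 20, 179, 238, 577]
False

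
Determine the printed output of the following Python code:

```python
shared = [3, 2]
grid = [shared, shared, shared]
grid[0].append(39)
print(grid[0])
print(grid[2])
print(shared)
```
[3, 2, 39]
[3, 2, 39]
[3, 2, 39]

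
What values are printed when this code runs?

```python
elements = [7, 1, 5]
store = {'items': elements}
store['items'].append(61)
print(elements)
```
[7, 1, 5, 61]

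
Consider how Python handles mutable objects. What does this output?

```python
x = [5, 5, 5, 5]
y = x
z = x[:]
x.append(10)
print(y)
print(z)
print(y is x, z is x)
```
[5, 5, 5, 5, 10]
[5, 5, 5, 5]
True False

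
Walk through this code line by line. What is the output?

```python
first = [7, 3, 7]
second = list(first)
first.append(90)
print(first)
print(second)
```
[7, 3, 7, 90]
[7, 3, 7]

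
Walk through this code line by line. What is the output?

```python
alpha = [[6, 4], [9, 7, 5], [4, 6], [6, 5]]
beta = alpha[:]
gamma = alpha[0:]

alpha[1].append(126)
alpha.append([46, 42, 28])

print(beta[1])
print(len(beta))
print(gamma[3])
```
[9, 7, 5, 126]
4
[6, 5]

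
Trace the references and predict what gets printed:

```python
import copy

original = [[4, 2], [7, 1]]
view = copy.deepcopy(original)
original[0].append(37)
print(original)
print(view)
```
[[4, 2, 37], [7, 1]]
[[4, 2], [7, 1]]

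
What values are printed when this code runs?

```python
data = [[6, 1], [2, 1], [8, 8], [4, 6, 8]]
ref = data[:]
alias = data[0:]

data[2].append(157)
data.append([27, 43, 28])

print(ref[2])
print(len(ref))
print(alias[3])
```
[8, 8, 157]
4
[4, 6, 8]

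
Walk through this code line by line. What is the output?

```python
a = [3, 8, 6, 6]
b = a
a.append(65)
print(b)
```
[3, 8, 6, 6, 65]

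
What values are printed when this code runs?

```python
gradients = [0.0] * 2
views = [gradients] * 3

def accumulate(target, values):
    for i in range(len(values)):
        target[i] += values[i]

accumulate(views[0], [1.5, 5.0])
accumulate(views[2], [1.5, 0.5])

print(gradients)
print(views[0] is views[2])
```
[3.0, 5.5]
True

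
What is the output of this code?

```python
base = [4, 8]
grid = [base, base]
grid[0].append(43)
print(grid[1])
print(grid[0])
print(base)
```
[4, 8, 43]
[4, 8, 43]
[4, 8, 43]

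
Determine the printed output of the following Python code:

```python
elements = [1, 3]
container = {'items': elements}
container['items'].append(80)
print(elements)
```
[1, 3, 80]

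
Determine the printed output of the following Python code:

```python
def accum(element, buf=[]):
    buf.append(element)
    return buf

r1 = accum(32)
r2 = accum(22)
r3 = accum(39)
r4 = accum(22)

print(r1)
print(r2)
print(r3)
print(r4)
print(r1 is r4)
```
[32, 22, 39, 22]
[32, 22, 39, 22]
[32, 22, 39, 22]
[32, 22, 39, 22]
True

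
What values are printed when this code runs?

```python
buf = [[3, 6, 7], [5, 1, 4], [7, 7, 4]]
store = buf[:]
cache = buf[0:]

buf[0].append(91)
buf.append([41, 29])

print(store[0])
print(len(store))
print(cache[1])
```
[3, 6, 7, 91]
3
[5, 1, 4]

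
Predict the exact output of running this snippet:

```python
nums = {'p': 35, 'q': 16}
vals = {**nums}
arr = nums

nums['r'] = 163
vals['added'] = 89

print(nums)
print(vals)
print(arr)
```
{'p': 35, 'q': 16, 'r': 163}
{'p': 35, 'q': 16, 'added': 89}
{'p': 35, 'q': 16, 'r': 163}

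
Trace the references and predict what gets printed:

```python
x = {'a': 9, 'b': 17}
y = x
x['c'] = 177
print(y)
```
{'a': 9, 'b': 17, 'c': 177}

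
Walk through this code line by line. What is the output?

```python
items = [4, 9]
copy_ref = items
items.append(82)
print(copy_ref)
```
[4, 9, 82]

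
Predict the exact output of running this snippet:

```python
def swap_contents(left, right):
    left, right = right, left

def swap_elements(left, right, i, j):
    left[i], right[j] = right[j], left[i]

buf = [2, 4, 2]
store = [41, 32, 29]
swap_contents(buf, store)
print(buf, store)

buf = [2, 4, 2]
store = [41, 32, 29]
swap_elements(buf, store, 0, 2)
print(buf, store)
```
[2, 4, 2] [41, 32, 29]
[29, 4, 2] [41, 32, 2]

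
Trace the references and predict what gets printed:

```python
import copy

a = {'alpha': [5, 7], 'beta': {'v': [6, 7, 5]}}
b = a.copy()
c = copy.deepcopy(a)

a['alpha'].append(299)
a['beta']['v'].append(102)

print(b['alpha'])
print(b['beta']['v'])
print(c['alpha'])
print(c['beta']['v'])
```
[5, 7, 299]
[6, 7, 5, 102]
[5, 7]
[6, 7, 5]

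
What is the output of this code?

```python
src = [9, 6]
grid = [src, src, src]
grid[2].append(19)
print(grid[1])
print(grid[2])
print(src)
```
[9, 6, 19]
[9, 6, 19]
[9, 6, 19]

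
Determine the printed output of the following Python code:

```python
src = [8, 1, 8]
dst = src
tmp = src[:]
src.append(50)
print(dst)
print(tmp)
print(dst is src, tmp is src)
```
[8, 1, 8, 50]
[8, 1, 8]
True False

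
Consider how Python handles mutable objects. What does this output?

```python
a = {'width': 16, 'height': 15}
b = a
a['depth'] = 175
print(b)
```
{'width': 16, 'height': 15, 'depth': 175}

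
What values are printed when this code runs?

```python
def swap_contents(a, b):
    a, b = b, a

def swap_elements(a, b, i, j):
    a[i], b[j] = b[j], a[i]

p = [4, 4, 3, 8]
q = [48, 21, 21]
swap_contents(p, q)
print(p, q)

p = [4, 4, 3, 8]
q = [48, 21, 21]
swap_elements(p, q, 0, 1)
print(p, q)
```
[4, 4, 3, 8] [48, 21, 21]
[21, 4, 3, 8] [48, 4, 21]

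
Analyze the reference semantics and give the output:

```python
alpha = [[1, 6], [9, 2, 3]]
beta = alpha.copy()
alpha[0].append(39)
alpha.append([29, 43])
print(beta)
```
[[1, 6, 39], [9, 2, 3]]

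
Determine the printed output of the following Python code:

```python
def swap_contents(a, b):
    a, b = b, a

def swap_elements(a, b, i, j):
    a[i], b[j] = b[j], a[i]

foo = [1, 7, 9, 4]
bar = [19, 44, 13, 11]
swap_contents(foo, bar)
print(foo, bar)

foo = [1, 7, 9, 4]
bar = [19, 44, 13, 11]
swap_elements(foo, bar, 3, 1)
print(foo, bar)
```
[1, 7, 9, 4] [19, 44, 13, 11]
[1, 7, 9, 44] [19, 4, 13, 11]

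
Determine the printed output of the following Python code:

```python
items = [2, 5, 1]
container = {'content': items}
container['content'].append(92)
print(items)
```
[2, 5, 1, 92]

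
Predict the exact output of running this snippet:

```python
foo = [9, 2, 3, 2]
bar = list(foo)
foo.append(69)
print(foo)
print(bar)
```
[9, 2, 3, 2, 69]
[9, 2, 3, 2]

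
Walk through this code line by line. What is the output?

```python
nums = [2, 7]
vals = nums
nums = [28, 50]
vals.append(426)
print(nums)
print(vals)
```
[28, 50]
[2, 7, 426]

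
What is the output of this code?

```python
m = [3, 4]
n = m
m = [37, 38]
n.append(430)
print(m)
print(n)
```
[37, 38]
[3, 4, 430]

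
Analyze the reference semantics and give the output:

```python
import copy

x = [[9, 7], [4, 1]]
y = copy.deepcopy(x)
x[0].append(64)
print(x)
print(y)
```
[[9, 7, 64], [4, 1]]
[[9, 7], [4, 1]]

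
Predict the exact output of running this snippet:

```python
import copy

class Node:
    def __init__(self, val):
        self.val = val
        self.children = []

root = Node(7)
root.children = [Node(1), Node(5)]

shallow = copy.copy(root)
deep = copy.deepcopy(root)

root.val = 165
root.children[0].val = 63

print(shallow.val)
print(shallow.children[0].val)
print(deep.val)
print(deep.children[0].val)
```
7
63
7
1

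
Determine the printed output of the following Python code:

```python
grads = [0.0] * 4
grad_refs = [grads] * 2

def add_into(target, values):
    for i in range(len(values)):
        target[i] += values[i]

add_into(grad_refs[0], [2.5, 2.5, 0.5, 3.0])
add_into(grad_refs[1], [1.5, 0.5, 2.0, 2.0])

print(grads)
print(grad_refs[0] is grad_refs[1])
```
[4.0, 3.0, 2.5, 5.0]
True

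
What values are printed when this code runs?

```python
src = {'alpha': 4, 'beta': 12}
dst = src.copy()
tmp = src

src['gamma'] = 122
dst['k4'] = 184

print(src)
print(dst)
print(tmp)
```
{'alpha': 4, 'beta': 12, 'gamma': 122}
{'alpha': 4, 'beta': 12, 'k4': 184}
{'alpha': 4, 'beta': 12, 'gamma': 122}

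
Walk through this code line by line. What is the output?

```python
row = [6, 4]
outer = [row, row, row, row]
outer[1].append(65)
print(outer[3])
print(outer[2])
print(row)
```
[6, 4, 65]
[6, 4, 65]
[6, 4, 65]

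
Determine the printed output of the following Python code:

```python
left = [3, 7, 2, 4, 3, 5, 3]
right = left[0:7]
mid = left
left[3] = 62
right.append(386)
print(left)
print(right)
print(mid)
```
[3, 7, 2, 62, 3, 5, 3]
[3, 7, 2, 4, 3, 5, 3, 386]
[3, 7, 2, 62, 3, 5, 3]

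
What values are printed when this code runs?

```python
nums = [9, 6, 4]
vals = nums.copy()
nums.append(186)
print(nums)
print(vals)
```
[9, 6, 4, 186]
[9, 6, 4]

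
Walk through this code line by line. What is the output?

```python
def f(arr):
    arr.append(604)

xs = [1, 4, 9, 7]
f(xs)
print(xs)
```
[1, 4, 9, 7, 604]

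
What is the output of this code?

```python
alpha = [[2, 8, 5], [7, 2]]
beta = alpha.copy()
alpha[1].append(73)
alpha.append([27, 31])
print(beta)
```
[[2, 8, 5], [7, 2, 73]]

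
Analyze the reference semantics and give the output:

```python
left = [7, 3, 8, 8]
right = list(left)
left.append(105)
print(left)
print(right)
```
[7, 3, 8, 8, 105]
[7, 3, 8, 8]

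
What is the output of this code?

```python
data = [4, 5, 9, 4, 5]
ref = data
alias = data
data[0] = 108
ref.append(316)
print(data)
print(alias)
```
[108, 5, 9, 4, 5, 316]
[108, 5, 9, 4, 5, 316]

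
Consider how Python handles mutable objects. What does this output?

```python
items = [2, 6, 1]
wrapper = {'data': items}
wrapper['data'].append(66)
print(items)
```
[2, 6, 1, 66]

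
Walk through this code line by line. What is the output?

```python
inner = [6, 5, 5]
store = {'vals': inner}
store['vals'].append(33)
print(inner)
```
[6, 5, 5, 33]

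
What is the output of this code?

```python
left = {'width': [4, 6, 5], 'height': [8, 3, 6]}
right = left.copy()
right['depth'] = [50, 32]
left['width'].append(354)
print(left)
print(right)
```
{'width': [4, 6, 5, 354], 'height': [8, 3, 6]}
{'width': [4, 6, 5, 354], 'height': [8, 3, 6], 'depth': [50, 32]}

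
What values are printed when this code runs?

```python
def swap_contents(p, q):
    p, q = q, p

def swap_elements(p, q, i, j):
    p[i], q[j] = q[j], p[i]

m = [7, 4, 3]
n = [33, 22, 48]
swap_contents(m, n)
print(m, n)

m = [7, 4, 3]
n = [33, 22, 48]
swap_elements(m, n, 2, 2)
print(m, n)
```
[7, 4, 3] [33, 22, 48]
[7, 4, 48] [33, 22, 3]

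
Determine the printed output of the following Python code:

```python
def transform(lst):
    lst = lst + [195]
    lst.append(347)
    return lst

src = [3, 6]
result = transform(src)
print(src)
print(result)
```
[3, 6]
[3, 6, 195, 347]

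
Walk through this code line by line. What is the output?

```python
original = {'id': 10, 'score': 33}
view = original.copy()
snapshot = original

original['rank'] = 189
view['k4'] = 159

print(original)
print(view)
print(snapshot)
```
{'id': 10, 'score': 33, 'rank': 189}
{'id': 10, 'score': 33, 'k4': 159}
{'id': 10, 'score': 33, 'rank': 189}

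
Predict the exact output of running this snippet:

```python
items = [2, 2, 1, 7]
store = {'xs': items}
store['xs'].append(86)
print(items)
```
[2, 2, 1, 7, 86]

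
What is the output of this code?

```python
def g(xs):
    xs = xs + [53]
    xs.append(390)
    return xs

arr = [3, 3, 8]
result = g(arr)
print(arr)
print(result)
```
[3, 3, 8]
[3, 3, 8, 53, 390]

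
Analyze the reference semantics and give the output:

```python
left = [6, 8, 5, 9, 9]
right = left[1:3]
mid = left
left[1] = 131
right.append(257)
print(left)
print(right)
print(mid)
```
[6, 131, 5, 9, 9]
[8, 5, 257]
[6, 131, 5, 9, 9]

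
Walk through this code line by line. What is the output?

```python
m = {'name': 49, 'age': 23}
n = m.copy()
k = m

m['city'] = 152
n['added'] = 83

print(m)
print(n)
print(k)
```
{'name': 49, 'age': 23, 'city': 152}
{'name': 49, 'age': 23, 'added': 83}
{'name': 49, 'age': 23, 'city': 152}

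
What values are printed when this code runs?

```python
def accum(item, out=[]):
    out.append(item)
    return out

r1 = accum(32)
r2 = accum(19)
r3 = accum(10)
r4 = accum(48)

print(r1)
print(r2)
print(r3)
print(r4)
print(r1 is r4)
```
[32, 19, 10, 48]
[32, 19, 10, 48]
[32, 19, 10, 48]
[32, 19, 10, 48]
True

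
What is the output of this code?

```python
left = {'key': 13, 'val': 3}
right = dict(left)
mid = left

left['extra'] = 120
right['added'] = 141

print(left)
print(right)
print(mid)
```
{'key': 13, 'val': 3, 'extra': 120}
{'key': 13, 'val': 3, 'added': 141}
{'key': 13, 'val': 3, 'extra': 120}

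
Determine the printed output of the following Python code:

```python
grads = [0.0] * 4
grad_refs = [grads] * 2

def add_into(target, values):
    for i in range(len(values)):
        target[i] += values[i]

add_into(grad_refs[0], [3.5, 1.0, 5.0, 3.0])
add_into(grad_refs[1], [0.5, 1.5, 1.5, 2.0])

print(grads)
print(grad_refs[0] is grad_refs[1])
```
[4.0, 2.5, 6.5, 5.0]
True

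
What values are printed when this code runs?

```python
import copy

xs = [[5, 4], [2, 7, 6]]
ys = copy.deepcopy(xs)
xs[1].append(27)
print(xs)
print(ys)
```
[[5, 4], [2, 7, 6, 27]]
[[5, 4], [2, 7, 6]]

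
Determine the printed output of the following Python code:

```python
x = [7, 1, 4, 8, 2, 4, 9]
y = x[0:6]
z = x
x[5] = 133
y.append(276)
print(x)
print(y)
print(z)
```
[7, 1, 4, 8, 2, 133, 9]
[7, 1, 4, 8, 2, 4, 276]
[7, 1, 4, 8, 2, 133, 9]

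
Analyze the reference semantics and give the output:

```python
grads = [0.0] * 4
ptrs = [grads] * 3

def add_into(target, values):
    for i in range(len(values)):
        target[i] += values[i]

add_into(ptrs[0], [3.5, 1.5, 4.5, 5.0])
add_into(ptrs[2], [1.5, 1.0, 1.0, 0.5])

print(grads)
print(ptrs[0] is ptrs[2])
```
[5.0, 2.5, 5.5, 5.5]
True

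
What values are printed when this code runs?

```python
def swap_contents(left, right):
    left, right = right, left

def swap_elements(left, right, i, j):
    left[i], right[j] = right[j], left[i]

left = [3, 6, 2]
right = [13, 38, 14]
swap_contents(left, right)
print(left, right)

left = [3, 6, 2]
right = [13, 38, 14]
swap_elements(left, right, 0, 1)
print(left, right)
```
[3, 6, 2] [13, 38, 14]
[38, 6, 2] [13, 3, 14]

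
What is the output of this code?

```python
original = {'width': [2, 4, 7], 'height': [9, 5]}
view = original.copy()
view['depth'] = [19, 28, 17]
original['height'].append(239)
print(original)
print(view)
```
{'width': [2, 4, 7], 'height': [9, 5, 239]}
{'width': [2, 4, 7], 'height': [9, 5, 239], 'depth': [19, 28, 17]}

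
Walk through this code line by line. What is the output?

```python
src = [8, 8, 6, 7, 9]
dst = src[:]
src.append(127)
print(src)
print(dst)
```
[8, 8, 6, 7, 9, 127]
[8, 8, 6, 7, 9]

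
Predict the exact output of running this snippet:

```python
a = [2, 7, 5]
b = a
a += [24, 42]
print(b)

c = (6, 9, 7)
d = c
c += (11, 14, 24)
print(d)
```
[2, 7, 5, 24, 42]
(6, 9, 7)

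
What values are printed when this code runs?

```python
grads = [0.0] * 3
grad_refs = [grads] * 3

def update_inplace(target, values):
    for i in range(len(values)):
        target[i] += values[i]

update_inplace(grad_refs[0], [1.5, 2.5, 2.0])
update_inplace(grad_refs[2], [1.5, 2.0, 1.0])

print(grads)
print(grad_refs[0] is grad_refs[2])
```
[3.0, 4.5, 3.0]
True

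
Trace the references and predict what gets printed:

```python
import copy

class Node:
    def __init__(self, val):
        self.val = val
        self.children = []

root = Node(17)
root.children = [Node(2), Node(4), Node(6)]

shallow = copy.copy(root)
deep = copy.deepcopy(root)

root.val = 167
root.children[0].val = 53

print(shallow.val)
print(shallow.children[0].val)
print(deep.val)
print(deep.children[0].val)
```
17
53
17
2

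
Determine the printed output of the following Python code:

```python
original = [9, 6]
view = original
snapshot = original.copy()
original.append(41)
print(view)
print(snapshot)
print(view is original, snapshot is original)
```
[9, 6, 41]
[9, 6]
True False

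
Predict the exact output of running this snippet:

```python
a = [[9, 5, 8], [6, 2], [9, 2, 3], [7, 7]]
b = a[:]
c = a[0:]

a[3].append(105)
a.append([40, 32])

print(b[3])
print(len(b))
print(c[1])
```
[7, 7, 105]
4
[6, 2]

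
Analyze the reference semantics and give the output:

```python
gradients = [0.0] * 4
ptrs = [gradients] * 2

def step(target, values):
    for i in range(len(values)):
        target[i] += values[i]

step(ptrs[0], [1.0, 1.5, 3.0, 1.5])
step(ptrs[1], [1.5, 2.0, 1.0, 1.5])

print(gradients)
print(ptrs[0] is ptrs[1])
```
[2.5, 3.5, 4.0, 3.0]
True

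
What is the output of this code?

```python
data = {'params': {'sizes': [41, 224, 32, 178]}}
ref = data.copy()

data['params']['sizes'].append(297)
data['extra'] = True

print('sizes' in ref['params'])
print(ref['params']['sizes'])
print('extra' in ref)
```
True
[41, 224, 32, 178, 297]
False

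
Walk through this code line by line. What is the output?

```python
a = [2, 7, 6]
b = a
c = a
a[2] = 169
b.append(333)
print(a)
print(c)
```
[2, 7, 169, 333]
[2, 7, 169, 333]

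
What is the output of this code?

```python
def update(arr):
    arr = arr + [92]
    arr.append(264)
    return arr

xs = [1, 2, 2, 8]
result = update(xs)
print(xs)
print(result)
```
[1, 2, 2, 8]
[1, 2, 2, 8, 92, 264]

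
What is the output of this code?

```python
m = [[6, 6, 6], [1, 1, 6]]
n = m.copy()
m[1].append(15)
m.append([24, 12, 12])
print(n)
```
[[6, 6, 6], [1, 1, 6, 15]]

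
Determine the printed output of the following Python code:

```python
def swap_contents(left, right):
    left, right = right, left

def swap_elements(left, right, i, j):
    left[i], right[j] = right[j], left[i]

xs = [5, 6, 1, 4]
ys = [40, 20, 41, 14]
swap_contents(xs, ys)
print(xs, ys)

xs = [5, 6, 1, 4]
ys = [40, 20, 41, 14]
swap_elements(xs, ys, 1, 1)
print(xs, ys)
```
[5, 6, 1, 4] [40, 20, 41, 14]
[5, 20, 1, 4] [40, 6, 41, 14]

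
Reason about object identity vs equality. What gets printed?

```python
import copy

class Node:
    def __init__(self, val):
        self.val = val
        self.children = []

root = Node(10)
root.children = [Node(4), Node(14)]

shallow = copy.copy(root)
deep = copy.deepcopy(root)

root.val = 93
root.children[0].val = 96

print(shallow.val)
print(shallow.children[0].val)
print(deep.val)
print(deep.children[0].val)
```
10
96
10
4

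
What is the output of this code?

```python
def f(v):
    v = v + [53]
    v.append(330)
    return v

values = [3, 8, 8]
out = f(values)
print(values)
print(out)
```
[3, 8, 8]
[3, 8, 8, 53, 330]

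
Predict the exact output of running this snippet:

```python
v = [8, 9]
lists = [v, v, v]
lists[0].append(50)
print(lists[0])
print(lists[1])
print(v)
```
[8, 9, 50]
[8, 9, 50]
[8, 9, 50]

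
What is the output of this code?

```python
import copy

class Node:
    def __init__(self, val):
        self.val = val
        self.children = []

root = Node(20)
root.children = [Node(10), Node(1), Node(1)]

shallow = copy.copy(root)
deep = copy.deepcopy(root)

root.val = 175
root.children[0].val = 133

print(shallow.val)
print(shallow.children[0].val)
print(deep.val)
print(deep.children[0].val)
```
20
133
20
10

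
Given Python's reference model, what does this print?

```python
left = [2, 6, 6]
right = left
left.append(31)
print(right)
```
[2, 6, 6, 31]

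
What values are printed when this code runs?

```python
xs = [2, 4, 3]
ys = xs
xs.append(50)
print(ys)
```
[2, 4, 3, 50]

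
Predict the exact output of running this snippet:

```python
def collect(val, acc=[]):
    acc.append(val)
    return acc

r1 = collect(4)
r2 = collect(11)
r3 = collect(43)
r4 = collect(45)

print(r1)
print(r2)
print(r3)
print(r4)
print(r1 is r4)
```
[4, 11, 43, 45]
[4, 11, 43, 45]
[4, 11, 43, 45]
[4, 11, 43, 45]
True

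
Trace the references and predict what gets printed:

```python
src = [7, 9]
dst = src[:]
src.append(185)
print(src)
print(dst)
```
[7, 9, 185]
[7, 9]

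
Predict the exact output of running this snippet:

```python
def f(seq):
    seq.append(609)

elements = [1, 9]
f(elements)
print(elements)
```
[1, 9, 609]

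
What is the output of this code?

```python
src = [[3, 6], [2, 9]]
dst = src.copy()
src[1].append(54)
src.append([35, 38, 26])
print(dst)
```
[[3, 6], [2, 9, 54]]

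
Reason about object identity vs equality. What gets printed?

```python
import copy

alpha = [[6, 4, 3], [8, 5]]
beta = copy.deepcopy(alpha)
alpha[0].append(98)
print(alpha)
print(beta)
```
[[6, 4, 3, 98], [8, 5]]
[[6, 4, 3], [8, 5]]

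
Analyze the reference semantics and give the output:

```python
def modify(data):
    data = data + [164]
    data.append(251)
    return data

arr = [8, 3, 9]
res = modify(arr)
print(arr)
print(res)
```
[8, 3, 9]
[8, 3, 9, 164, 251]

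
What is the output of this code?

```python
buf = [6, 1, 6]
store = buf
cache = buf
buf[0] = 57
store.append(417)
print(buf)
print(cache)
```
[57, 1, 6, 417]
[57, 1, 6, 417]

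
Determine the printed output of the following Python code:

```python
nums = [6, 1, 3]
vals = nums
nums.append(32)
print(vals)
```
[6, 1, 3, 32]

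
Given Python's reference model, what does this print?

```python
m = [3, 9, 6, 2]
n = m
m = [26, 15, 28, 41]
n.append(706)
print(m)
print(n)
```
[26, 15, 28, 41]
[3, 9, 6, 2, 706]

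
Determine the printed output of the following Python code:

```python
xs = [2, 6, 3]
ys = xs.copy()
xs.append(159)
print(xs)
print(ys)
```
[2, 6, 3, 159]
[2, 6, 3]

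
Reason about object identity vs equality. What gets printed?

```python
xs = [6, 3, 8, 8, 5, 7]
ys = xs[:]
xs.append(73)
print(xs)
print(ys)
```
[6, 3, 8, 8, 5, 7, 73]
[6, 3, 8, 8, 5, 7]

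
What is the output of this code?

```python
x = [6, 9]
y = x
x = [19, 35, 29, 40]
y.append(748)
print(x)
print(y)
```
[19, 35, 29, 40]
[6, 9, 748]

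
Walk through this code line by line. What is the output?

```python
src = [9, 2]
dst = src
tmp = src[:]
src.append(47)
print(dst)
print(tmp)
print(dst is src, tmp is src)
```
[9, 2, 47]
[9, 2]
True False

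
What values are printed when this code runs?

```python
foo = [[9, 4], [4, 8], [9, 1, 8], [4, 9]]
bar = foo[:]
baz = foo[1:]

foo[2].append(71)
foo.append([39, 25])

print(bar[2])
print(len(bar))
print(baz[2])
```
[9, 1, 8, 71]
4
[4, 9]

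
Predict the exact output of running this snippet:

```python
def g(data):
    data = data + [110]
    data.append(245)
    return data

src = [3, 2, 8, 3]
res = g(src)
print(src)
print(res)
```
[3, 2, 8, 3]
[3, 2, 8, 3, 110, 245]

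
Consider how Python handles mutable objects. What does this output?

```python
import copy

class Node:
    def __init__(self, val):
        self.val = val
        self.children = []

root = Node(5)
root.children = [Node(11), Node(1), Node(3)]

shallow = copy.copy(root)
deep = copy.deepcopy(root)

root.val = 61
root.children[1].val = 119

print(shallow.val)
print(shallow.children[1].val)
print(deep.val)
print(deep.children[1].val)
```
5
119
5
1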